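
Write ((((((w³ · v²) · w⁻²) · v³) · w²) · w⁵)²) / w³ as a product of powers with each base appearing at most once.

v¹⁰·w¹³

((((((w³ · v²) · w⁻²) · v³) · w²) · w⁵)²) / w³
= ((((((w³ · v²) · w⁻²) · v³) · w²)²) · ((w⁵)²)) / w³    [power of a product]
= ((((((w³ · v²) · w⁻²) · v³)²) · ((w²)²)) · ((w⁵)²)) / w³    [power of a product]
= ((((((w³ · v²) · w⁻²)²) · ((v³)²)) · ((w²)²)) · ((w⁵)²)) / w³    [power of a product]
= ((((((w³ · v²)²) · ((w⁻²)²)) · ((v³)²)) · ((w²)²)) · ((w⁵)²)) / w³    [power of a product]
= (((((((w³)²) · ((v²)²)) · ((w⁻²)²)) · ((v³)²)) · ((w²)²)) · ((w⁵)²)) / w³    [power of a product]
= (((((w⁶ · ((v²)²)) · ((w⁻²)²)) · ((v³)²)) · ((w²)²)) · ((w⁵)²)) / w³    [power of a power]
= (((((w⁶ · v⁴) · ((w⁻²)²)) · ((v³)²)) · ((w²)²)) · ((w⁵)²)) / w³    [power of a power]
= (((((w⁶ · v⁴) · w⁻⁴) · ((v³)²)) · ((w²)²)) · ((w⁵)²)) / w³    [power of a power]
= (((((w⁶ · v⁴) · w⁻⁴) · v⁶) · ((w²)²)) · ((w⁵)²)) / w³    [power of a power]
= (((((w⁶ · v⁴) · w⁻⁴) · v⁶) · w⁴) · ((w⁵)²)) / w³    [power of a power]
= (((((w⁶ · v⁴) · w⁻⁴) · v⁶) · w⁴) · w¹⁰) / w³    [power of a power]
= v¹⁰·w¹³    [quotient of powers; product of powers]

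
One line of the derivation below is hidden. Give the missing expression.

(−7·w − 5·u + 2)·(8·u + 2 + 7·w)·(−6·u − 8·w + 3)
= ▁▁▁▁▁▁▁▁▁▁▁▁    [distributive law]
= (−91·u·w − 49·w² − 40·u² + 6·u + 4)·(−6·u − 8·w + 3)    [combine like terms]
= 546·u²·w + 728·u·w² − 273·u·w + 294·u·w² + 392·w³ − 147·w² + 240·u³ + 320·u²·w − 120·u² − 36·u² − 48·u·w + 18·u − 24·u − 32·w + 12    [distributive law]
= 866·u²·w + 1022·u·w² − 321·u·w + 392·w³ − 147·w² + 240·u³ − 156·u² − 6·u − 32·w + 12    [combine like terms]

Applying distributive law to the line above:

(−56·u·w − 14·w − 49·w² − 40·u² − 10·u − 35·u·w + 16·u + 4 + 14·w)·(−6·u − 8·w + 3)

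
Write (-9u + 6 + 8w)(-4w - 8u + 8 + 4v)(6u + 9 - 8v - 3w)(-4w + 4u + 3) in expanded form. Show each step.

1104u²w² - 3264u³w + 528u²w - 3348uw² + 5076uw - 1456uvw² + 5264u²vw - 1964uvw + 816uw³ + 1728u⁴ + 1008u³ - 3384u² - 3168u³v + 744u²v - 648u + 1668uv - 2176uv²w + 1152u²v² + 96uv² - 2088w² - 1080w + 896vw² + 360vw + 1920w³ + 1296 - 504v - 576v² - 640vw³ - 384w⁴ + 1024v²w²

(-9u + 6 + 8w)(-4w - 8u + 8 + 4v)(6u + 9 - 8v - 3w)(-4w + 4u + 3)
= (36uw + 72u² - 72u - 36uv - 24w - 48u + 48 + 24v - 32w² - 64uw + 64w + 32vw)(6u + 9 - 8v - 3w)(-4w + 4u + 3)    [distributive law]
= (-28uw + 72u² - 120u - 36uv + 40w + 48 + 24v - 32w² + 32vw)(6u + 9 - 8v - 3w)(-4w + 4u + 3)    [combine like terms]
= (-168u²w - 252uw + 224uvw + 84uw² + 432u³ + 648u² - 576u²v - 216u²w - 720u² - 1080u + 960uv + 360uw - 216u²v - 324uv + 288uv² + 108uvw + 240uw + 360w - 320vw - 120w² + 288u + 432 - 384v - 144w + 144uv + 216v - 192v² - 72vw - 192uw² - 288w² + 256vw² + 96w³ + 192uvw + 288vw - 256v²w - 96vw²)(-4w + 4u + 3)    [distributive law]
= (-384u²w + 348uw + 524uvw - 108uw² + 432u³ - 72u² - 792u²v - 792u + 780uv + 288uv² + 216w - 104vw - 408w² + 432 - 168v - 192v² + 160vw² + 96w³ - 256v²w)(-4w + 4u + 3)    [combine like terms]
= 1536u²w² - 1536u³w - 1152u²w - 1392uw² + 1392u²w + 1044uw - 2096uvw² + 2096u²vw + 1572uvw + 432uw³ - 432u²w² - 324uw² - 1728u³w + 1728u⁴ + 1296u³ + 288u²w - 288u³ - 216u² + 3168u²vw - 3168u³v - 2376u²v + 3168uw - 3168u² - 2376u - 3120uvw + 3120u²v + 2340uv - 1152uv²w + 1152u²v² + 864uv² - 864w² + 864uw + 648w + 416vw² - 416uvw - 312vw + 1632w³ - 1632uw² - 1224w² - 1728w + 1728u + 1296 + 672vw - 672uv - 504v + 768v²w - 768uv² - 576v² - 640vw³ + 640uvw² + 480vw² - 384w⁴ + 384uw³ + 288w³ + 1024v²w² - 1024uv²w - 768v²w    [distributive law]
= 1104u²w² - 3264u³w + 528u²w - 3348uw² + 5076uw - 1456uvw² + 5264u²vw - 1964uvw + 816uw³ + 1728u⁴ + 1008u³ - 3384u² - 3168u³v + 744u²v - 648u + 1668uv - 2176uv²w + 1152u²v² + 96uv² - 2088w² - 1080w + 896vw² + 360vw + 1920w³ + 1296 - 504v - 576v² - 640vw³ - 384w⁴ + 1024v²w²    [combine like terms]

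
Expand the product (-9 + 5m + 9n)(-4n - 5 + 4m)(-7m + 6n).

-303mn - 54n² - 315m + 270n + 427m² + 8m²n + 348mn² - 140m³ - 216n³

(-9 + 5m + 9n)(-4n - 5 + 4m)(-7m + 6n)
= (36n + 45 - 36m - 20mn - 25m + 20m² - 36n² - 45n + 36mn)(-7m + 6n)    [distributive law]
= (-9n + 45 - 61m + 16mn + 20m² - 36n²)(-7m + 6n)    [combine like terms]
= 63mn - 54n² - 315m + 270n + 427m² - 366mn - 112m²n + 96mn² - 140m³ + 120m²n + 252mn² - 216n³    [distributive law]
= -303mn - 54n² - 315m + 270n + 427m² + 8m²n + 348mn² - 140m³ - 216n³    [combine like terms]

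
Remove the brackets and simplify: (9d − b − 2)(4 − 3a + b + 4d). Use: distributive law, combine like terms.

(9d − b − 2)(4 − 3a + b + 4d)
= 36d − 27ad + 9bd + 36d^2 − 4b + 3ab − b^2 − 4bd − 8 + 6a − 2b − 8d    [distributive law]
= 28d − 27ad + 5bd + 36d^2 − 6b + 3ab − b^2 − 8 + 6a    [combine like terms]

28d − 27ad + 5bd + 36d^2 − 6b + 3ab − b^2 − 8 + 6a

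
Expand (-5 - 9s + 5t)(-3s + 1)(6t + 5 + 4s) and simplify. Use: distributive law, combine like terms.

(-5 - 9s + 5t)(-3s + 1)(6t + 5 + 4s)
= (15s - 5 + 27s^2 - 9s - 15st + 5t)(6t + 5 + 4s)    [distributive law]
= (6s - 5 + 27s^2 - 15st + 5t)(6t + 5 + 4s)    [combine like terms]
= 36st + 30s + 24s^2 - 30t - 25 - 20s + 162s^2t + 135s^2 + 108s^3 - 90st^2 - 75st - 60s^2t + 30t^2 + 25t + 20st    [distributive law]
= -19st + 10s + 159s^2 - 5t - 25 + 102s^2t + 108s^3 - 90st^2 + 30t^2    [combine like terms]

-19st + 10s + 159s^2 - 5t - 25 + 102s^2t + 108s^3 - 90st^2 + 30t^2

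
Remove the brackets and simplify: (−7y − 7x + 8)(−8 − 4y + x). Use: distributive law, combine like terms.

(−7y − 7x + 8)(−8 − 4y + x)
= 56y + 28y^2 − 7xy + 56x + 28xy − 7x^2 − 64 − 32y + 8x    [distributive law]
= 24y + 28y^2 + 21xy + 64x − 7x^2 − 64    [combine like terms]

24y + 28y^2 + 21xy + 64x − 7x^2 − 64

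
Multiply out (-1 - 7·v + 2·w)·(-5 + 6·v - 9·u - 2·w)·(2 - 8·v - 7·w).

(-1 - 7·v + 2·w)·(-5 + 6·v - 9·u - 2·w)·(2 - 8·v - 7·w)
= (5 - 6·v + 9·u + 2·w + 35·v - 42·v^2 + 63·u·v + 14·v·w - 10·w + 12·v·w - 18·u·w - 4·w^2)·(2 - 8·v - 7·w)    [distributive law]
= (5 + 29·v + 9·u - 8·w - 42·v^2 + 63·u·v + 26·v·w - 18·u·w - 4·w^2)·(2 - 8·v - 7·w)    [combine like terms]
= 10 - 40·v - 35·w + 58·v - 232·v^2 - 203·v·w + 18·u - 72·u·v - 63·u·w - 16·w + 64·v·w + 56·w^2 - 84·v^2 + 336·v^3 + 294·v^2·w + 126·u·v - 504·u·v^2 - 441·u·v·w + 52·v·w - 208·v^2·w - 182·v·w^2 - 36·u·w + 144·u·v·w + 126·u·w^2 - 8·w^2 + 32·v·w^2 + 28·w^3    [distributive law]
= 10 + 18·v - 51·w - 316·v^2 - 87·v·w + 18·u + 54·u·v - 99·u·w + 48·w^2 + 336·v^3 + 86·v^2·w - 504·u·v^2 - 297·u·v·w - 150·v·w^2 + 126·u·w^2 + 28·w^3    [combine like terms]

10 + 18·v - 51·w - 316·v^2 - 87·v·w + 18·u + 54·u·v - 99·u·w + 48·w^2 + 336·v^3 + 86·v^2·w - 504·u·v^2 - 297·u·v·w - 150·v·w^2 + 126·u·w^2 + 28·w^3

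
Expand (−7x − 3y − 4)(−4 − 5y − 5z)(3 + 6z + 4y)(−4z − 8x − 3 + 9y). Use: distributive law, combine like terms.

(−7x − 3y − 4)(−4 − 5y − 5z)(3 + 6z + 4y)(−4z − 8x − 3 + 9y)
= (28x + 35xy + 35xz + 12y + 15y^2 + 15yz + 16 + 20y + 20z)(3 + 6z + 4y)(−4z − 8x − 3 + 9y)    [distributive law]
= (28x + 35xy + 35xz + 32y + 15y^2 + 15yz + 16 + 20z)(3 + 6z + 4y)(−4z − 8x − 3 + 9y)    [combine like terms]
= (84x + 168xz + 112xy + 105xy + 210xyz + 140xy^2 + 105xz + 210xz^2 + 140xyz + 96y + 192yz + 128y^2 + 45y^2 + 90y^2z + 60y^3 + 45yz + 90yz^2 + 60y^2z + 48 + 96z + 64y + 60z + 120z^2 + 80yz)(−4z − 8x − 3 + 9y)    [distributive law]
= (84x + 273xz + 217xy + 350xyz + 140xy^2 + 210xz^2 + 160y + 317yz + 173y^2 + 150y^2z + 60y^3 + 90yz^2 + 48 + 156z + 120z^2)(−4z − 8x − 3 + 9y)    [combine like terms]
= −336xz − 672x^2 − 252x + 756xy − 1092xz^2 − 2184x^2z − 819xz + 2457xyz − 868xyz − 1736x^2y − 651xy + 1953xy^2 − 1400xyz^2 − 2800x^2yz − 1050xyz + 3150xy^2z − 560xy^2z − 1120x^2y^2 − 420xy^2 + 1260xy^3 − 840xz^3 − 1680x^2z^2 − 630xz^2 + 1890xyz^2 − 640yz − 1280xy − 480y + 1440y^2 − 1268yz^2 − 2536xyz − 951yz + 2853y^2z − 692y^2z − 1384xy^2 − 519y^2 + 1557y^3 − 600y^2z^2 − 1200xy^2z − 450y^2z + 1350y^3z − 240y^3z − 480xy^3 − 180y^3 + 540y^4 − 360yz^3 − 720xyz^2 − 270yz^2 + 810y^2z^2 − 192z − 384x − 144 + 432y − 624z^2 − 1248xz − 468z + 1404yz − 480z^3 − 960xz^2 − 360z^2 + 1080yz^2    [distributive law]
= −2403xz − 672x^2 − 636x − 1175xy − 2682xz^2 − 2184x^2z − 1997xyz − 1736x^2y + 149xy^2 − 230xyz^2 − 2800x^2yz + 1390xy^2z − 1120x^2y^2 + 780xy^3 − 840xz^3 − 1680x^2z^2 − 187yz − 48y + 921y^2 − 458yz^2 + 1711y^2z + 1377y^3 + 210y^2z^2 + 1110y^3z + 540y^4 − 360yz^3 − 660z − 144 − 984z^2 − 480z^3    [combine like terms]

−2403xz − 672x^2 − 636x − 1175xy − 2682xz^2 − 2184x^2z − 1997xyz − 1736x^2y + 149xy^2 − 230xyz^2 − 2800x^2yz + 1390xy^2z − 1120x^2y^2 + 780xy^3 − 840xz^3 − 1680x^2z^2 − 187yz − 48y + 921y^2 − 458yz^2 + 1711y^2z + 1377y^3 + 210y^2z^2 + 1110y^3z + 540y^4 − 360yz^3 − 660z − 144 − 984z^2 − 480z^3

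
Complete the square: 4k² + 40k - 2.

4(k + 5)² - 102

4k² + 40k - 2
= 4(k² + 10k) - 2    [factor out 4 from the k-terms]
= 4(k² + 10k + 25 - 25) - 2    [add and subtract 25 inside the bracket]
= 4(k + 5)² - 100 - 2    [perfect-square identity]
= 4(k + 5)² - 102    [combine constants]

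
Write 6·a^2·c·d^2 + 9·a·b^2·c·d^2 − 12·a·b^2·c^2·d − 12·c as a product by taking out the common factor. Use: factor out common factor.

3·c(2·a^2·d^2 + 3·a·b^2·d^2 − 4·a·b^2·c·d − 4)

6·a^2·c·d^2 + 9·a·b^2·c·d^2 − 12·a·b^2·c^2·d − 12·c
= 3(2·a^2·c·d^2 + 3·a·b^2·c·d^2 − 4·a·b^2·c^2·d − 4·c)    [factor out 3]
= 3·c(2·a^2·d^2 + 3·a·b^2·d^2 − 4·a·b^2·c·d − 4)    [factor out c]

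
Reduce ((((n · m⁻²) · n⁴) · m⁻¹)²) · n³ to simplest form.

m⁻⁶·n¹³

((((n · m⁻²) · n⁴) · m⁻¹)²) · n³
= ((((n · m⁻²) · n⁴)²) · ((m⁻¹)²)) · n³    [power of a product]
= ((((n · m⁻²)²) · ((n⁴)²)) · ((m⁻¹)²)) · n³    [power of a product]
= ((((n²) · ((m⁻²)²)) · ((n⁴)²)) · ((m⁻¹)²)) · n³    [power of a product]
= (((n² · m⁻⁴) · ((n⁴)²)) · ((m⁻¹)²)) · n³    [power of a power]
= (((n² · m⁻⁴) · n⁸) · ((m⁻¹)²)) · n³    [power of a power]
= (((n² · m⁻⁴) · n⁸) · m⁻²) · n³    [power of a power]
= m⁻⁶·n¹³    [product of powers]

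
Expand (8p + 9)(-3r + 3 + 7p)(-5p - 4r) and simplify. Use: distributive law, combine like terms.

-104p^2r + 96pr^2 - 435p^2 - 213pr - 280p^3 + 108r^2 - 135p - 108r

(8p + 9)(-3r + 3 + 7p)(-5p - 4r)
= (-24pr + 24p + 56p^2 - 27r + 27 + 63p)(-5p - 4r)    [distributive law]
= (-24pr + 87p + 56p^2 - 27r + 27)(-5p - 4r)    [combine like terms]
= 120p^2r + 96pr^2 - 435p^2 - 348pr - 280p^3 - 224p^2r + 135pr + 108r^2 - 135p - 108r    [distributive law]
= -104p^2r + 96pr^2 - 435p^2 - 213pr - 280p^3 + 108r^2 - 135p - 108r    [combine like terms]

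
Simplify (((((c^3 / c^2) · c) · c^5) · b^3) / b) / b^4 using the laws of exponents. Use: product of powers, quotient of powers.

(((((c^3 / c^2) · c) · c^5) · b^3) / b) / b^4
= ((((c · c) · c^5) · b^3) / b) / b^4    [quotient of powers]
= (((c^2 · c^5) · b^3) / b) / b^4    [product of powers]
= ((c^7 · b^3) / b) / b^4    [product of powers]
= b^(-2)·c^7    [quotient of powers; product of powers]

b^(-2)·c^7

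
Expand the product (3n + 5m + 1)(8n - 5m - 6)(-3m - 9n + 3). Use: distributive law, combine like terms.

-297mn² - 216n³ + 162n² + 150m²n + 420mn + 24n + 75m³ + 30m² - 87m - 18

(3n + 5m + 1)(8n - 5m - 6)(-3m - 9n + 3)
= (24n² - 15mn - 18n + 40mn - 25m² - 30m + 8n - 5m - 6)(-3m - 9n + 3)    [distributive law]
= (24n² + 25mn - 10n - 25m² - 35m - 6)(-3m - 9n + 3)    [combine like terms]
= -72mn² - 216n³ + 72n² - 75m²n - 225mn² + 75mn + 30mn + 90n² - 30n + 75m³ + 225m²n - 75m² + 105m² + 315mn - 105m + 18m + 54n - 18    [distributive law]
= -297mn² - 216n³ + 162n² + 150m²n + 420mn + 24n + 75m³ + 30m² - 87m - 18    [combine like terms]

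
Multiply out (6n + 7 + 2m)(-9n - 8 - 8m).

-54n² - 111n - 66mn - 56 - 72m - 16m²

(6n + 7 + 2m)(-9n - 8 - 8m)
= -54n² - 48n - 48mn - 63n - 56 - 56m - 18mn - 16m - 16m²    [distributive law]
= -54n² - 111n - 66mn - 56 - 72m - 16m²    [combine like terms]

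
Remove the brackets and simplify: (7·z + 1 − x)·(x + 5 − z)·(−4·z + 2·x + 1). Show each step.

−46·x·z² + 20·x²·z + 92·x·z − 143·z² + 14·z + 28·z³ − 9·x² + 6·x + 5 − 2·x³

(7·z + 1 − x)·(x + 5 − z)·(−4·z + 2·x + 1)
= (7·x·z + 35·z − 7·z² + x + 5 − z − x² − 5·x + x·z)·(−4·z + 2·x + 1)    [distributive law]
= (8·x·z + 34·z − 7·z² − 4·x + 5 − x²)·(−4·z + 2·x + 1)    [combine like terms]
= −32·x·z² + 16·x²·z + 8·x·z − 136·z² + 68·x·z + 34·z + 28·z³ − 14·x·z² − 7·z² + 16·x·z − 8·x² − 4·x − 20·z + 10·x + 5 + 4·x²·z − 2·x³ − x²    [distributive law]
= −46·x·z² + 20·x²·z + 92·x·z − 143·z² + 14·z + 28·z³ − 9·x² + 6·x + 5 − 2·x³    [combine like terms]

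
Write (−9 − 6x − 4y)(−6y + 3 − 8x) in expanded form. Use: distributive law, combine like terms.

(−9 − 6x − 4y)(−6y + 3 − 8x)
= 54y − 27 + 72x + 36xy − 18x + 48x^2 + 24y^2 − 12y + 32xy    [distributive law]
= 42y − 27 + 54x + 68xy + 48x^2 + 24y^2    [combine like terms]

42y − 27 + 54x + 68xy + 48x^2 + 24y^2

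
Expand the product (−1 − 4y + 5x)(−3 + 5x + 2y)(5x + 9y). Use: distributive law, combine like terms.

(−1 − 4y + 5x)(−3 + 5x + 2y)(5x + 9y)
= (3 − 5x − 2y + 12y − 20xy − 8y² − 15x + 25x² + 10xy)(5x + 9y)    [distributive law]
= (3 − 20x + 10y − 10xy − 8y² + 25x²)(5x + 9y)    [combine like terms]
= 15x + 27y − 100x² − 180xy + 50xy + 90y² − 50x²y − 90xy² − 40xy² − 72y³ + 125x³ + 225x²y    [distributive law]
= 15x + 27y − 100x² − 130xy + 90y² + 175x²y − 130xy² − 72y³ + 125x³    [combine like terms]

15x + 27y − 100x² − 130xy + 90y² + 175x²y − 130xy² − 72y³ + 125x³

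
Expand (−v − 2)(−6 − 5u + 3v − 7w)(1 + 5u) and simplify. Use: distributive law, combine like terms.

5uv + 25u^2v − 3v^2 − 15uv^2 + 7vw + 35uvw + 12 + 70u + 50u^2 + 14w + 70uw

(−v − 2)(−6 − 5u + 3v − 7w)(1 + 5u)
= (6v + 5uv − 3v^2 + 7vw + 12 + 10u − 6v + 14w)(1 + 5u)    [distributive law]
= (5uv − 3v^2 + 7vw + 12 + 10u + 14w)(1 + 5u)    [combine like terms]
= 5uv + 25u^2v − 3v^2 − 15uv^2 + 7vw + 35uvw + 12 + 60u + 10u + 50u^2 + 14w + 70uw    [distributive law]
= 5uv + 25u^2v − 3v^2 − 15uv^2 + 7vw + 35uvw + 12 + 70u + 50u^2 + 14w + 70uw    [combine like terms]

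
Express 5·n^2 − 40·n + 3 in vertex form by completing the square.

5(n − 4)^2 − 77

5·n^2 − 40·n + 3
= 5(n^2 − 8·n) + 3    [factor out 5 from the n-terms]
= 5(n^2 − 8·n + 16 − 16) + 3    [add and subtract 16 inside the bracket]
= 5(n − 4)^2 − 80 + 3    [perfect-square identity]
= 5(n − 4)^2 − 77    [combine constants]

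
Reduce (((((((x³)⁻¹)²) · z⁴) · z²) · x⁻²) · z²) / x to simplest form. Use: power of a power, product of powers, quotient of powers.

(((((((x³)⁻¹)²) · z⁴) · z²) · x⁻²) · z²) / x
= ((((((x³)⁻²) · z⁴) · z²) · x⁻²) · z²) / x    [power of a power]
= ((((x⁻⁶ · z⁴) · z²) · x⁻²) · z²) / x    [power of a power]
= x⁻⁹z⁸    [quotient of powers; product of powers]

x⁻⁹z⁸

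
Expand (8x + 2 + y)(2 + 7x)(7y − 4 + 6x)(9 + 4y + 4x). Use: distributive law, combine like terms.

1442xy + 1273xy² + 4506x²y − 928x − 780x² + 2848x³ + 1932x²y² + 3080x³y + 1344x⁴ + 116y + 206y² − 144 + 56y³ + 196xy³

(8x + 2 + y)(2 + 7x)(7y − 4 + 6x)(9 + 4y + 4x)
= (16x + 56x² + 4 + 14x + 2y + 7xy)(7y − 4 + 6x)(9 + 4y + 4x)    [distributive law]
= (30x + 56x² + 4 + 2y + 7xy)(7y − 4 + 6x)(9 + 4y + 4x)    [combine like terms]
= (210xy − 120x + 180x² + 392x²y − 224x² + 336x³ + 28y − 16 + 24x + 14y² − 8y + 12xy + 49xy² − 28xy + 42x²y)(9 + 4y + 4x)    [distributive law]
= (194xy − 96x − 44x² + 434x²y + 336x³ + 20y − 16 + 14y² + 49xy²)(9 + 4y + 4x)    [combine like terms]
= 1746xy + 776xy² + 776x²y − 864x − 384xy − 384x² − 396x² − 176x²y − 176x³ + 3906x²y + 1736x²y² + 1736x³y + 3024x³ + 1344x³y + 1344x⁴ + 180y + 80y² + 80xy − 144 − 64y − 64x + 126y² + 56y³ + 56xy² + 441xy² + 196xy³ + 196x²y²    [distributive law]
= 1442xy + 1273xy² + 4506x²y − 928x − 780x² + 2848x³ + 1932x²y² + 3080x³y + 1344x⁴ + 116y + 206y² − 144 + 56y³ + 196xy³    [combine like terms]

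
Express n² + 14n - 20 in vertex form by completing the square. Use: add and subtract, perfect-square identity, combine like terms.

(n + 7)² - 69

n² + 14n - 20
= n² + 14n + 49 - 49 - 20    [add and subtract 49]
= (n + 7)² - 49 - 20    [perfect-square identity]
= (n + 7)² - 69    [combine constants]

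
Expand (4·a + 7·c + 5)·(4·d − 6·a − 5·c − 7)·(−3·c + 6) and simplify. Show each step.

(4·a + 7·c + 5)·(4·d − 6·a − 5·c − 7)·(−3·c + 6)
= (16·a·d − 24·a^2 − 20·a·c − 28·a + 28·c·d − 42·a·c − 35·c^2 − 49·c + 20·d − 30·a − 25·c − 35)·(−3·c + 6)    [distributive law]
= (16·a·d − 24·a^2 − 62·a·c − 58·a + 28·c·d − 35·c^2 − 74·c + 20·d − 35)·(−3·c + 6)    [combine like terms]
= −48·a·c·d + 96·a·d + 72·a^2·c − 144·a^2 + 186·a·c^2 − 372·a·c + 174·a·c − 348·a − 84·c^2·d + 168·c·d + 105·c^3 − 210·c^2 + 222·c^2 − 444·c − 60·c·d + 120·d + 105·c − 210    [distributive law]
= −48·a·c·d + 96·a·d + 72·a^2·c − 144·a^2 + 186·a·c^2 − 198·a·c − 348·a − 84·c^2·d + 108·c·d + 105·c^3 + 12·c^2 − 339·c + 120·d − 210    [combine like terms]

−48·a·c·d + 96·a·d + 72·a^2·c − 144·a^2 + 186·a·c^2 − 198·a·c − 348·a − 84·c^2·d + 108·c·d + 105·c^3 + 12·c^2 − 339·c + 120·d − 210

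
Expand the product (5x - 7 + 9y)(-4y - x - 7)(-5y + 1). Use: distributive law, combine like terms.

(5x - 7 + 9y)(-4y - x - 7)(-5y + 1)
= (-20xy - 5x^2 - 35x + 28y + 7x + 49 - 36y^2 - 9xy - 63y)(-5y + 1)    [distributive law]
= (-29xy - 5x^2 - 28x - 35y + 49 - 36y^2)(-5y + 1)    [combine like terms]
= 145xy^2 - 29xy + 25x^2y - 5x^2 + 140xy - 28x + 175y^2 - 35y - 245y + 49 + 180y^3 - 36y^2    [distributive law]
= 145xy^2 + 111xy + 25x^2y - 5x^2 - 28x + 139y^2 - 280y + 49 + 180y^3    [combine like terms]

145xy^2 + 111xy + 25x^2y - 5x^2 - 28x + 139y^2 - 280y + 49 + 180y^3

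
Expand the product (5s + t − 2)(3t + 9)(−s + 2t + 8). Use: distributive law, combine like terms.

(5s + t − 2)(3t + 9)(−s + 2t + 8)
= (15st + 45s + 3t² + 9t − 6t − 18)(−s + 2t + 8)    [distributive law]
= (15st + 45s + 3t² + 3t − 18)(−s + 2t + 8)    [combine like terms]
= −15s²t + 30st² + 120st − 45s² + 90st + 360s − 3st² + 6t³ + 24t² − 3st + 6t² + 24t + 18s − 36t − 144    [distributive law]
= −15s²t + 27st² + 207st − 45s² + 378s + 6t³ + 30t² − 12t − 144    [combine like terms]

−15s²t + 27st² + 207st − 45s² + 378s + 6t³ + 30t² − 12t − 144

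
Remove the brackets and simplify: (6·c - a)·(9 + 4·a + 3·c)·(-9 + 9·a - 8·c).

-486·c + 369·a·c - 594·c^2 + 221·a^2·c - 6·a·c^2 - 144·c^3 + 81·a - 45·a^2 - 36·a^3

(6·c - a)·(9 + 4·a + 3·c)·(-9 + 9·a - 8·c)
= (54·c + 24·a·c + 18·c^2 - 9·a - 4·a^2 - 3·a·c)·(-9 + 9·a - 8·c)    [distributive law]
= (54·c + 21·a·c + 18·c^2 - 9·a - 4·a^2)·(-9 + 9·a - 8·c)    [combine like terms]
= -486·c + 486·a·c - 432·c^2 - 189·a·c + 189·a^2·c - 168·a·c^2 - 162·c^2 + 162·a·c^2 - 144·c^3 + 81·a - 81·a^2 + 72·a·c + 36·a^2 - 36·a^3 + 32·a^2·c    [distributive law]
= -486·c + 369·a·c - 594·c^2 + 221·a^2·c - 6·a·c^2 - 144·c^3 + 81·a - 45·a^2 - 36·a^3    [combine like terms]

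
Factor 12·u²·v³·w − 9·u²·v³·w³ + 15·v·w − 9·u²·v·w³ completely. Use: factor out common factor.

12·u²·v³·w − 9·u²·v³·w³ + 15·v·w − 9·u²·v·w³
= 3(4·u²·v³·w − 3·u²·v³·w³ + 5·v·w − 3·u²·v·w³)    [factor out 3]
= 3·v·w(4·u²·v² − 3·u²·v²·w² + 5 − 3·u²·w²)    [factor out v·w]

3·v·w(4·u²·v² − 3·u²·v²·w² + 5 − 3·u²·w²)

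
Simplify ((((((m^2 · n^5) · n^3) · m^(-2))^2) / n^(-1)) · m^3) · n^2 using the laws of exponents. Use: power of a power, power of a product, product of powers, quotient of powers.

((((((m^2 · n^5) · n^3) · m^(-2))^2) / n^(-1)) · m^3) · n^2
= ((((((m^2 · n^5) · n^3)^2) · ((m^(-2))^2)) / n^(-1)) · m^3) · n^2    [power of a product]
= ((((((m^2 · n^5)^2) · ((n^3)^2)) · ((m^(-2))^2)) / n^(-1)) · m^3) · n^2    [power of a product]
= (((((((m^2)^2) · ((n^5)^2)) · ((n^3)^2)) · ((m^(-2))^2)) / n^(-1)) · m^3) · n^2    [power of a product]
= (((((m^4 · ((n^5)^2)) · ((n^3)^2)) · ((m^(-2))^2)) / n^(-1)) · m^3) · n^2    [power of a power]
= (((((m^4 · n^10) · ((n^3)^2)) · ((m^(-2))^2)) / n^(-1)) · m^3) · n^2    [power of a power]
= (((((m^4 · n^10) · n^6) · ((m^(-2))^2)) / n^(-1)) · m^3) · n^2    [power of a power]
= (((((m^4 · n^10) · n^6) · m^(-4)) / n^(-1)) · m^3) · n^2    [power of a power]
= m^3n^19    [quotient of powers; product of powers]

m^3n^19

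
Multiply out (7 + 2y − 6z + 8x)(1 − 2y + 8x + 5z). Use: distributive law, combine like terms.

(7 + 2y − 6z + 8x)(1 − 2y + 8x + 5z)
= 7 − 14y + 56x + 35z + 2y − 4y^2 + 16xy + 10yz − 6z + 12yz − 48xz − 30z^2 + 8x − 16xy + 64x^2 + 40xz    [distributive law]
= 7 − 12y + 64x + 29z − 4y^2 + 22yz − 8xz − 30z^2 + 64x^2    [combine like terms]

7 − 12y + 64x + 29z − 4y^2 + 22yz − 8xz − 30z^2 + 64x^2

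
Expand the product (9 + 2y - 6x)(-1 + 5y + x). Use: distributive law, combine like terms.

-9 + 43y + 15x + 10y^2 - 28xy - 6x^2

(9 + 2y - 6x)(-1 + 5y + x)
= -9 + 45y + 9x - 2y + 10y^2 + 2xy + 6x - 30xy - 6x^2    [distributive law]
= -9 + 43y + 15x + 10y^2 - 28xy - 6x^2    [combine like terms]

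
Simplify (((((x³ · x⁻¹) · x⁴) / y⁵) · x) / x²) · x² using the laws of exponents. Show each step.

(((((x³ · x⁻¹) · x⁴) / y⁵) · x) / x²) · x²
= ((((x² · x⁴) / y⁵) · x) / x²) · x²    [product of powers]
= (((x⁶ / y⁵) · x) / x²) · x²    [product of powers]
= x⁷y⁻⁵    [quotient of powers; product of powers]

x⁷y⁻⁵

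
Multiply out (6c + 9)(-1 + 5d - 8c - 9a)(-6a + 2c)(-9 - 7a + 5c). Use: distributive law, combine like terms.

-2358ac - 2628a^2c + 1002ac^2 + 1314c^2 + 84c^3 - 360acd + 1260a^2cd - 1320ac^2d - 90c^2d + 300c^3d + 360a^2c^2 + 1572ac^3 - 480c^4 - 2268a^3c - 486a - 4752a^2 + 162c + 2430ad + 1890a^2d - 810cd - 3402a^3

(6c + 9)(-1 + 5d - 8c - 9a)(-6a + 2c)(-9 - 7a + 5c)
= (-6c + 30cd - 48c^2 - 54ac - 9 + 45d - 72c - 81a)(-6a + 2c)(-9 - 7a + 5c)    [distributive law]
= (-78c + 30cd - 48c^2 - 54ac - 9 + 45d - 81a)(-6a + 2c)(-9 - 7a + 5c)    [combine like terms]
= (468ac - 156c^2 - 180acd + 60c^2d + 288ac^2 - 96c^3 + 324a^2c - 108ac^2 + 54a - 18c - 270ad + 90cd + 486a^2 - 162ac)(-9 - 7a + 5c)    [distributive law]
= (306ac - 156c^2 - 180acd + 60c^2d + 180ac^2 - 96c^3 + 324a^2c + 54a - 18c - 270ad + 90cd + 486a^2)(-9 - 7a + 5c)    [combine like terms]
= -2754ac - 2142a^2c + 1530ac^2 + 1404c^2 + 1092ac^2 - 780c^3 + 1620acd + 1260a^2cd - 900ac^2d - 540c^2d - 420ac^2d + 300c^3d - 1620ac^2 - 1260a^2c^2 + 900ac^3 + 864c^3 + 672ac^3 - 480c^4 - 2916a^2c - 2268a^3c + 1620a^2c^2 - 486a - 378a^2 + 270ac + 162c + 126ac - 90c^2 + 2430ad + 1890a^2d - 1350acd - 810cd - 630acd + 450c^2d - 4374a^2 - 3402a^3 + 2430a^2c    [distributive law]
= -2358ac - 2628a^2c + 1002ac^2 + 1314c^2 + 84c^3 - 360acd + 1260a^2cd - 1320ac^2d - 90c^2d + 300c^3d + 360a^2c^2 + 1572ac^3 - 480c^4 - 2268a^3c - 486a - 4752a^2 + 162c + 2430ad + 1890a^2d - 810cd - 3402a^3    [combine like terms]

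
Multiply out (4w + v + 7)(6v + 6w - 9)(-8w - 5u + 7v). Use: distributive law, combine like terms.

-72vw^2 - 150uvw + 162v^2w - 192w^3 - 120uw^2 - 48w^2 - 30uw - 222vw - 30uv^2 + 42v^3 - 165uv + 231v^2 + 504w + 315u - 441v

(4w + v + 7)(6v + 6w - 9)(-8w - 5u + 7v)
= (24vw + 24w^2 - 36w + 6v^2 + 6vw - 9v + 42v + 42w - 63)(-8w - 5u + 7v)    [distributive law]
= (30vw + 24w^2 + 6w + 6v^2 + 33v - 63)(-8w - 5u + 7v)    [combine like terms]
= -240vw^2 - 150uvw + 210v^2w - 192w^3 - 120uw^2 + 168vw^2 - 48w^2 - 30uw + 42vw - 48v^2w - 30uv^2 + 42v^3 - 264vw - 165uv + 231v^2 + 504w + 315u - 441v    [distributive law]
= -72vw^2 - 150uvw + 162v^2w - 192w^3 - 120uw^2 - 48w^2 - 30uw - 222vw - 30uv^2 + 42v^3 - 165uv + 231v^2 + 504w + 315u - 441v    [combine like terms]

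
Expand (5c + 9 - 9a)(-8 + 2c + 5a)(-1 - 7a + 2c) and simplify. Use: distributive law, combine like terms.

(5c + 9 - 9a)(-8 + 2c + 5a)(-1 - 7a + 2c)
= (-40c + 10c² + 25ac - 72 + 18c + 45a + 72a - 18ac - 45a²)(-1 - 7a + 2c)    [distributive law]
= (-22c + 10c² + 7ac - 72 + 117a - 45a²)(-1 - 7a + 2c)    [combine like terms]
= 22c + 154ac - 44c² - 10c² - 70ac² + 20c³ - 7ac - 49a²c + 14ac² + 72 + 504a - 144c - 117a - 819a² + 234ac + 45a² + 315a³ - 90a²c    [distributive law]
= -122c + 381ac - 54c² - 56ac² + 20c³ - 139a²c + 72 + 387a - 774a² + 315a³    [combine like terms]

-122c + 381ac - 54c² - 56ac² + 20c³ - 139a²c + 72 + 387a - 774a² + 315a³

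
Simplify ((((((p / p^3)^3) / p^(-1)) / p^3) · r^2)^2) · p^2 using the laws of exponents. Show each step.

((((((p / p^3)^3) / p^(-1)) / p^3) · r^2)^2) · p^2
= ((((((p / p^3)^3) / p^(-1)) / p^3)^2) · ((r^2)^2)) · p^2    [power of a product]
= ((((((p / p^3)^3) / p^(-1))^2) / ((p^3)^2)) · ((r^2)^2)) · p^2    [power of a quotient]
= ((((((p / p^3)^3)^2) / ((p^(-1))^2)) / ((p^3)^2)) · ((r^2)^2)) · p^2    [power of a quotient]
= (((((p / p^3)^6) / ((p^(-1))^2)) / ((p^3)^2)) · ((r^2)^2)) · p^2    [power of a power]
= (((((p^6) / ((p^3)^6)) / ((p^(-1))^2)) / ((p^3)^2)) · ((r^2)^2)) · p^2    [power of a quotient]
= ((((p^6 / p^18) / ((p^(-1))^2)) / ((p^3)^2)) · ((r^2)^2)) · p^2    [power of a power]
= (((p^(-12) / ((p^(-1))^2)) / ((p^3)^2)) · ((r^2)^2)) · p^2    [quotient of powers]
= (((p^(-12) / p^(-2)) / ((p^3)^2)) · ((r^2)^2)) · p^2    [power of a power]
= ((p^(-10) / ((p^3)^2)) · ((r^2)^2)) · p^2    [quotient of powers]
= ((p^(-10) / p^6) · ((r^2)^2)) · p^2    [power of a power]
= (p^(-16) · ((r^2)^2)) · p^2    [quotient of powers]
= (p^(-16) · r^4) · p^2    [power of a power]
= p^(-14)r^4    [product of powers]

p^(-14)r^4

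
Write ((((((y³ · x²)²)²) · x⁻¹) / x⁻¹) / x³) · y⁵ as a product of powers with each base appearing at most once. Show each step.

((((((y³ · x²)²)²) · x⁻¹) / x⁻¹) / x³) · y⁵
= (((((y³ · x²)⁴) · x⁻¹) / x⁻¹) / x³) · y⁵    [power of a power]
= ((((((y³)⁴) · ((x²)⁴)) · x⁻¹) / x⁻¹) / x³) · y⁵    [power of a product]
= ((((y¹² · ((x²)⁴)) · x⁻¹) / x⁻¹) / x³) · y⁵    [power of a power]
= ((((y¹² · x⁸) · x⁻¹) / x⁻¹) / x³) · y⁵    [power of a power]
= x⁵y¹⁷    [quotient of powers; product of powers]

x⁵y¹⁷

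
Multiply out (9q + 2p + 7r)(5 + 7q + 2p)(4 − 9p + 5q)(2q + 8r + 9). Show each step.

(9q + 2p + 7r)(5 + 7q + 2p)(4 − 9p + 5q)(2q + 8r + 9)
= (45q + 63q^2 + 18pq + 10p + 14pq + 4p^2 + 35r + 49qr + 14pr)(4 − 9p + 5q)(2q + 8r + 9)    [distributive law]
= (45q + 63q^2 + 32pq + 10p + 4p^2 + 35r + 49qr + 14pr)(4 − 9p + 5q)(2q + 8r + 9)    [combine like terms]
= (180q − 405pq + 225q^2 + 252q^2 − 567pq^2 + 315q^3 + 128pq − 288p^2q + 160pq^2 + 40p − 90p^2 + 50pq + 16p^2 − 36p^3 + 20p^2q + 140r − 315pr + 175qr + 196qr − 441pqr + 245q^2r + 56pr − 126p^2r + 70pqr)(2q + 8r + 9)    [distributive law]
= (180q − 227pq + 477q^2 − 407pq^2 + 315q^3 − 268p^2q + 40p − 74p^2 − 36p^3 + 140r − 259pr + 371qr − 371pqr + 245q^2r − 126p^2r)(2q + 8r + 9)    [combine like terms]
= 360q^2 + 1440qr + 1620q − 454pq^2 − 1816pqr − 2043pq + 954q^3 + 3816q^2r + 4293q^2 − 814pq^3 − 3256pq^2r − 3663pq^2 + 630q^4 + 2520q^3r + 2835q^3 − 536p^2q^2 − 2144p^2qr − 2412p^2q + 80pq + 320pr + 360p − 148p^2q − 592p^2r − 666p^2 − 72p^3q − 288p^3r − 324p^3 + 280qr + 1120r^2 + 1260r − 518pqr − 2072pr^2 − 2331pr + 742q^2r + 2968qr^2 + 3339qr − 742pq^2r − 2968pqr^2 − 3339pqr + 490q^3r + 1960q^2r^2 + 2205q^2r − 252p^2qr − 1008p^2r^2 − 1134p^2r    [distributive law]
= 4653q^2 + 5059qr + 1620q − 4117pq^2 − 5673pqr − 1963pq + 3789q^3 + 6763q^2r − 814pq^3 − 3998pq^2r + 630q^4 + 3010q^3r − 536p^2q^2 − 2396p^2qr − 2560p^2q − 2011pr + 360p − 1726p^2r − 666p^2 − 72p^3q − 288p^3r − 324p^3 + 1120r^2 + 1260r − 2072pr^2 + 2968qr^2 − 2968pqr^2 + 1960q^2r^2 − 1008p^2r^2    [combine like terms]

4653q^2 + 5059qr + 1620q − 4117pq^2 − 5673pqr − 1963pq + 3789q^3 + 6763q^2r − 814pq^3 − 3998pq^2r + 630q^4 + 3010q^3r − 536p^2q^2 − 2396p^2qr − 2560p^2q − 2011pr + 360p − 1726p^2r − 666p^2 − 72p^3q − 288p^3r − 324p^3 + 1120r^2 + 1260r − 2072pr^2 + 2968qr^2 − 2968pqr^2 + 1960q^2r^2 − 1008p^2r^2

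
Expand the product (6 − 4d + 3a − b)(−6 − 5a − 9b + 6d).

(6 − 4d + 3a − b)(−6 − 5a − 9b + 6d)
= −36 − 30a − 54b + 36d + 24d + 20ad + 36bd − 24d^2 − 18a − 15a^2 − 27ab + 18ad + 6b + 5ab + 9b^2 − 6bd    [distributive law]
= −36 − 48a − 48b + 60d + 38ad + 30bd − 24d^2 − 15a^2 − 22ab + 9b^2    [combine like terms]

−36 − 48a − 48b + 60d + 38ad + 30bd − 24d^2 − 15a^2 − 22ab + 9b^2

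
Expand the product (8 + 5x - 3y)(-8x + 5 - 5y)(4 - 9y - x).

(8 + 5x - 3y)(-8x + 5 - 5y)(4 - 9y - x)
= (-64x + 40 - 40y - 40x² + 25x - 25xy + 24xy - 15y + 15y²)(4 - 9y - x)    [distributive law]
= (-39x + 40 - 55y - 40x² - xy + 15y²)(4 - 9y - x)    [combine like terms]
= -156x + 351xy + 39x² + 160 - 360y - 40x - 220y + 495y² + 55xy - 160x² + 360x²y + 40x³ - 4xy + 9xy² + x²y + 60y² - 135y³ - 15xy²    [distributive law]
= -196x + 402xy - 121x² + 160 - 580y + 555y² + 361x²y + 40x³ - 6xy² - 135y³    [combine like terms]

-196x + 402xy - 121x² + 160 - 580y + 555y² + 361x²y + 40x³ - 6xy² - 135y³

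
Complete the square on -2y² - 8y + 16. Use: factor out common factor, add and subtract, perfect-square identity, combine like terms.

-2y² - 8y + 16
= -2(y² + 4y) + 16    [factor out -2 from the y-terms]
= -2(y² + 4y + 4 - 4) + 16    [add and subtract 4 inside the bracket]
= -2(y + 2)² + 8 + 16    [perfect-square identity]
= -2(y + 2)² + 24    [combine constants]

-2(y + 2)² + 24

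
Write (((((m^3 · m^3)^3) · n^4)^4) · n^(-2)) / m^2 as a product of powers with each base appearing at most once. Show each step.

m^70n^14

(((((m^3 · m^3)^3) · n^4)^4) · n^(-2)) / m^2
= (((((m^3 · m^3)^3)^4) · ((n^4)^4)) · n^(-2)) / m^2    [power of a product]
= ((((m^3 · m^3)^12) · ((n^4)^4)) · n^(-2)) / m^2    [power of a power]
= (((((m^3)^12) · ((m^3)^12)) · ((n^4)^4)) · n^(-2)) / m^2    [power of a product]
= (((m^36 · ((m^3)^12)) · ((n^4)^4)) · n^(-2)) / m^2    [power of a power]
= (((m^36 · m^36) · ((n^4)^4)) · n^(-2)) / m^2    [power of a power]
= ((m^72 · ((n^4)^4)) · n^(-2)) / m^2    [product of powers]
= ((m^72 · n^16) · n^(-2)) / m^2    [power of a power]
= m^70n^14    [quotient of powers; product of powers]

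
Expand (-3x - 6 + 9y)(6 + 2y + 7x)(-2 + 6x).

(-3x - 6 + 9y)(6 + 2y + 7x)(-2 + 6x)
= (-18x - 6xy - 21x^2 - 36 - 12y - 42x + 54y + 18y^2 + 63xy)(-2 + 6x)    [distributive law]
= (-60x + 57xy - 21x^2 - 36 + 42y + 18y^2)(-2 + 6x)    [combine like terms]
= 120x - 360x^2 - 114xy + 342x^2y + 42x^2 - 126x^3 + 72 - 216x - 84y + 252xy - 36y^2 + 108xy^2    [distributive law]
= -96x - 318x^2 + 138xy + 342x^2y - 126x^3 + 72 - 84y - 36y^2 + 108xy^2    [combine like terms]

-96x - 318x^2 + 138xy + 342x^2y - 126x^3 + 72 - 84y - 36y^2 + 108xy^2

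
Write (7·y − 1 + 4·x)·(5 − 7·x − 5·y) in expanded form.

(7·y − 1 + 4·x)·(5 − 7·x − 5·y)
= 35·y − 49·x·y − 35·y² − 5 + 7·x + 5·y + 20·x − 28·x² − 20·x·y    [distributive law]
= 40·y − 69·x·y − 35·y² − 5 + 27·x − 28·x²    [combine like terms]

40·y − 69·x·y − 35·y² − 5 + 27·x − 28·x²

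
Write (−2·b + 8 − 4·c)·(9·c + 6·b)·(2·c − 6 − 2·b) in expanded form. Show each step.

−12·b·c^2 + 204·b·c + 60·b^2·c − 24·b^2 + 24·b^3 + 360·c^2 − 432·c − 288·b − 72·c^3

(−2·b + 8 − 4·c)·(9·c + 6·b)·(2·c − 6 − 2·b)
= (−18·b·c − 12·b^2 + 72·c + 48·b − 36·c^2 − 24·b·c)·(2·c − 6 − 2·b)    [distributive law]
= (−42·b·c − 12·b^2 + 72·c + 48·b − 36·c^2)·(2·c − 6 − 2·b)    [combine like terms]
= −84·b·c^2 + 252·b·c + 84·b^2·c − 24·b^2·c + 72·b^2 + 24·b^3 + 144·c^2 − 432·c − 144·b·c + 96·b·c − 288·b − 96·b^2 − 72·c^3 + 216·c^2 + 72·b·c^2    [distributive law]
= −12·b·c^2 + 204·b·c + 60·b^2·c − 24·b^2 + 24·b^3 + 360·c^2 − 432·c − 288·b − 72·c^3    [combine like terms]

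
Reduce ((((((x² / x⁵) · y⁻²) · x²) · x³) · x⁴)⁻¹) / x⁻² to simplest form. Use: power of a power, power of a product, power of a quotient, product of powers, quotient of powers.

x⁻⁴y²

((((((x² / x⁵) · y⁻²) · x²) · x³) · x⁴)⁻¹) / x⁻²
= ((((((x² / x⁵) · y⁻²) · x²) · x³)⁻¹) · ((x⁴)⁻¹)) / x⁻²    [power of a product]
= ((((((x² / x⁵) · y⁻²) · x²)⁻¹) · ((x³)⁻¹)) · ((x⁴)⁻¹)) / x⁻²    [power of a product]
= ((((((x² / x⁵) · y⁻²)⁻¹) · ((x²)⁻¹)) · ((x³)⁻¹)) · ((x⁴)⁻¹)) / x⁻²    [power of a product]
= ((((((x² / x⁵)⁻¹) · ((y⁻²)⁻¹)) · ((x²)⁻¹)) · ((x³)⁻¹)) · ((x⁴)⁻¹)) / x⁻²    [power of a product]
= (((((((x²)⁻¹) / ((x⁵)⁻¹)) · ((y⁻²)⁻¹)) · ((x²)⁻¹)) · ((x³)⁻¹)) · ((x⁴)⁻¹)) / x⁻²    [power of a quotient]
= (((((x⁻² / ((x⁵)⁻¹)) · ((y⁻²)⁻¹)) · ((x²)⁻¹)) · ((x³)⁻¹)) · ((x⁴)⁻¹)) / x⁻²    [power of a power]
= (((((x⁻² / x⁻⁵) · ((y⁻²)⁻¹)) · ((x²)⁻¹)) · ((x³)⁻¹)) · ((x⁴)⁻¹)) / x⁻²    [power of a power]
= ((((x³ · ((y⁻²)⁻¹)) · ((x²)⁻¹)) · ((x³)⁻¹)) · ((x⁴)⁻¹)) / x⁻²    [quotient of powers]
= ((((x³ · y²) · ((x²)⁻¹)) · ((x³)⁻¹)) · ((x⁴)⁻¹)) / x⁻²    [power of a power]
= ((((x³ · y²) · x⁻²) · ((x³)⁻¹)) · ((x⁴)⁻¹)) / x⁻²    [power of a power]
= ((((x³ · y²) · x⁻²) · x⁻³) · ((x⁴)⁻¹)) / x⁻²    [power of a power]
= ((((x³ · y²) · x⁻²) · x⁻³) · x⁻⁴) / x⁻²    [power of a power]
= x⁻⁴y²    [quotient of powers; product of powers]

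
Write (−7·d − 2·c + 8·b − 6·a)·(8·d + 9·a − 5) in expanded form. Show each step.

(−7·d − 2·c + 8·b − 6·a)·(8·d + 9·a − 5)
= −56·d^2 − 63·a·d + 35·d − 16·c·d − 18·a·c + 10·c + 64·b·d + 72·a·b − 40·b − 48·a·d − 54·a^2 + 30·a    [distributive law]
= −56·d^2 − 111·a·d + 35·d − 16·c·d − 18·a·c + 10·c + 64·b·d + 72·a·b − 40·b − 54·a^2 + 30·a    [combine like terms]

−56·d^2 − 111·a·d + 35·d − 16·c·d − 18·a·c + 10·c + 64·b·d + 72·a·b − 40·b − 54·a^2 + 30·a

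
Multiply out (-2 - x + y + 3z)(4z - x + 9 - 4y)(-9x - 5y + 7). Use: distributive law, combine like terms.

-220xz - 151yz + 133z + 70x² - 97xy + 113x + 209y - 126 - 113y² + 63x²z + 107xyz - 9x³ - 32x²y + 21xy² + 40y²z + 20y³ - 108xz² - 60yz² + 84z²

(-2 - x + y + 3z)(4z - x + 9 - 4y)(-9x - 5y + 7)
= (-8z + 2x - 18 + 8y - 4xz + x² - 9x + 4xy + 4yz - xy + 9y - 4y² + 12z² - 3xz + 27z - 12yz)(-9x - 5y + 7)    [distributive law]
= (19z - 7x - 18 + 17y - 7xz + x² + 3xy - 8yz - 4y² + 12z²)(-9x - 5y + 7)    [combine like terms]
= -171xz - 95yz + 133z + 63x² + 35xy - 49x + 162x + 90y - 126 - 153xy - 85y² + 119y + 63x²z + 35xyz - 49xz - 9x³ - 5x²y + 7x² - 27x²y - 15xy² + 21xy + 72xyz + 40y²z - 56yz + 36xy² + 20y³ - 28y² - 108xz² - 60yz² + 84z²    [distributive law]
= -220xz - 151yz + 133z + 70x² - 97xy + 113x + 209y - 126 - 113y² + 63x²z + 107xyz - 9x³ - 32x²y + 21xy² + 40y²z + 20y³ - 108xz² - 60yz² + 84z²    [combine like terms]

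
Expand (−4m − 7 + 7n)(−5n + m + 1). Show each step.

(−4m − 7 + 7n)(−5n + m + 1)
= 20mn − 4m^2 − 4m + 35n − 7m − 7 − 35n^2 + 7mn + 7n    [distributive law]
= 27mn − 4m^2 − 11m + 42n − 7 − 35n^2    [combine like terms]

27mn − 4m^2 − 11m + 42n − 7 − 35n^2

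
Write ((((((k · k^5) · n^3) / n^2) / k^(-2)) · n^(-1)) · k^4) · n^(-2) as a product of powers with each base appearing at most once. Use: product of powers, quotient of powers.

((((((k · k^5) · n^3) / n^2) / k^(-2)) · n^(-1)) · k^4) · n^(-2)
= (((((k^6 · n^3) / n^2) / k^(-2)) · n^(-1)) · k^4) · n^(-2)    [product of powers]
= k^12n^(-2)    [quotient of powers; product of powers]

k^12n^(-2)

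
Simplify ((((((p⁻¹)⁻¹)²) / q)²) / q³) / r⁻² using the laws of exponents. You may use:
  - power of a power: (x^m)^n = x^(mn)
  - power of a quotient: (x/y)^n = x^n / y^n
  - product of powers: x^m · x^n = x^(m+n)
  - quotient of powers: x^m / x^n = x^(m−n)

p⁴·q⁻⁵·r²

((((((p⁻¹)⁻¹)²) / q)²) / q³) / r⁻²
= ((((((p⁻¹)⁻¹)²)²) / (q²)) / q³) / r⁻²    [power of a quotient]
= (((((p⁻¹)⁻¹)⁴) / (q²)) / q³) / r⁻²    [power of a power]
= ((((p⁻¹)⁻⁴) / (q²)) / q³) / r⁻²    [power of a power]
= ((p⁴ / (q²)) / q³) / r⁻²    [power of a power]
= p⁴·q⁻⁵·r²    [quotient of powers; product of powers]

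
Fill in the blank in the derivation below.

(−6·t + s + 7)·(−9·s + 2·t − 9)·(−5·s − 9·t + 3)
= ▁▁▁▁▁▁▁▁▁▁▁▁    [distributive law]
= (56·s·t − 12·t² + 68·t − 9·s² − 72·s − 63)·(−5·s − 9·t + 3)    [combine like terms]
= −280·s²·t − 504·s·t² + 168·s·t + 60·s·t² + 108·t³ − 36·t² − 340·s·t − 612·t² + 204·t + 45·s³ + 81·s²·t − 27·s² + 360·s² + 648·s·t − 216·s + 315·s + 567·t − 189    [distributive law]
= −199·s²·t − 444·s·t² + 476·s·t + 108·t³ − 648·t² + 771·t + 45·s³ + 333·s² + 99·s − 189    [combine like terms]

Applying distributive law to the line above:

(54·s·t − 12·t² + 54·t − 9·s² + 2·s·t − 9·s − 63·s + 14·t − 63)·(−5·s − 9·t + 3)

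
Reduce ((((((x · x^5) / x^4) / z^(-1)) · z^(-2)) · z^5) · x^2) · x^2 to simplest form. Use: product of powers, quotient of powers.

((((((x · x^5) / x^4) / z^(-1)) · z^(-2)) · z^5) · x^2) · x^2
= (((((x^6 / x^4) / z^(-1)) · z^(-2)) · z^5) · x^2) · x^2    [product of powers]
= ((((x^2 / z^(-1)) · z^(-2)) · z^5) · x^2) · x^2    [quotient of powers]
= x^6z^4    [quotient of powers; product of powers]

x^6z^4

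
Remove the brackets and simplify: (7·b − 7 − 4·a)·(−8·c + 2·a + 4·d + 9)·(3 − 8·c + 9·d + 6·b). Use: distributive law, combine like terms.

−336·b·c + 448·b·c² − 728·b·c·d − 336·b²·c − 258·a·b + 80·a·b·c + 30·a·b·d + 84·a·b² + 483·b·d + 252·b·d² + 168·b²·d − 189·b + 378·b² + 672·c − 448·c² + 728·c·d − 150·a + 496·a·c − 498·a·d − 651·d − 252·d² − 189 − 256·a·c² + 416·a·c·d − 24·a² + 64·a²·c − 72·a²·d − 48·a²·b − 144·a·d²

(7·b − 7 − 4·a)·(−8·c + 2·a + 4·d + 9)·(3 − 8·c + 9·d + 6·b)
= (−56·b·c + 14·a·b + 28·b·d + 63·b + 56·c − 14·a − 28·d − 63 + 32·a·c − 8·a² − 16·a·d − 36·a)·(3 − 8·c + 9·d + 6·b)    [distributive law]
= (−56·b·c + 14·a·b + 28·b·d + 63·b + 56·c − 50·a − 28·d − 63 + 32·a·c − 8·a² − 16·a·d)·(3 − 8·c + 9·d + 6·b)    [combine like terms]
= −168·b·c + 448·b·c² − 504·b·c·d − 336·b²·c + 42·a·b − 112·a·b·c + 126·a·b·d + 84·a·b² + 84·b·d − 224·b·c·d + 252·b·d² + 168·b²·d + 189·b − 504·b·c + 567·b·d + 378·b² + 168·c − 448·c² + 504·c·d + 336·b·c − 150·a + 400·a·c − 450·a·d − 300·a·b − 84·d + 224·c·d − 252·d² − 168·b·d − 189 + 504·c − 567·d − 378·b + 96·a·c − 256·a·c² + 288·a·c·d + 192·a·b·c − 24·a² + 64·a²·c − 72·a²·d − 48·a²·b − 48·a·d + 128·a·c·d − 144·a·d² − 96·a·b·d    [distributive law]
= −336·b·c + 448·b·c² − 728·b·c·d − 336·b²·c − 258·a·b + 80·a·b·c + 30·a·b·d + 84·a·b² + 483·b·d + 252·b·d² + 168·b²·d − 189·b + 378·b² + 672·c − 448·c² + 728·c·d − 150·a + 496·a·c − 498·a·d − 651·d − 252·d² − 189 − 256·a·c² + 416·a·c·d − 24·a² + 64·a²·c − 72·a²·d − 48·a²·b − 144·a·d²    [combine like terms]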